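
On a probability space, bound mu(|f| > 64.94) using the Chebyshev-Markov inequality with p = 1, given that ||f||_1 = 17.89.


Chebyshev/Markov inequality: mu(|f| > eps) <= (||f||_p / eps)^p
Step 1: ||f||_1 / eps = 17.89 / 64.94 = 0.275485
Step 2: Raise to power p = 1:
  (0.275485)^1 = 0.275485
Step 3: Therefore mu(|f| > 64.94) <= 0.275485


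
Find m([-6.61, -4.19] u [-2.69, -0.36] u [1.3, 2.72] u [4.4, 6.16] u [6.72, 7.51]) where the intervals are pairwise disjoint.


For pairwise disjoint intervals, m(union) = sum of lengths.
= (-4.19 - -6.61) + (-0.36 - -2.69) + (2.72 - 1.3) + (6.16 - 4.4) + (7.51 - 6.72)
= 2.42 + 2.33 + 1.42 + 1.76 + 0.79
= 8.72


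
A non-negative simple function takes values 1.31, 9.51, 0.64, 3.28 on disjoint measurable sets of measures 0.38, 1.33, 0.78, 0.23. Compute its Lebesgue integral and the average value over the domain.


Step 1: Integral = sum(value_i * measure_i)
= 1.31*0.38 + 9.51*1.33 + 0.64*0.78 + 3.28*0.23
= 0.4978 + 12.6483 + 0.4992 + 0.7544
= 14.3997
Step 2: Total measure of domain = 0.38 + 1.33 + 0.78 + 0.23 = 2.72
Step 3: Average value = 14.3997 / 2.72 = 5.294007


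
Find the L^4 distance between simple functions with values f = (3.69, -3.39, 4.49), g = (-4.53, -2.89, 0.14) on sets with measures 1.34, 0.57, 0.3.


Step 1: Compute differences f_i - g_i:
  3.69 - -4.53 = 8.22
  -3.39 - -2.89 = -0.5
  4.49 - 0.14 = 4.35
Step 2: Compute |diff|^4 * measure for each set:
  |8.22|^4 * 1.34 = 4565.488679 * 1.34 = 6117.754829
  |-0.5|^4 * 0.57 = 0.0625 * 0.57 = 0.035625
  |4.35|^4 * 0.3 = 358.061006 * 0.3 = 107.418302
Step 3: Sum = 6225.208756
Step 4: ||f-g||_4 = (6225.208756)^(1/4) = 8.882567


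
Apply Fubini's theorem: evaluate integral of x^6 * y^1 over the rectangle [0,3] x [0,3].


By Fubini's theorem, the double integral factors as a product of single integrals:
Step 1: integral_0^3 x^6 dx = [x^7/7] from 0 to 3
     = 3^7/7 = 312.428571
Step 2: integral_0^3 y^1 dy = [y^2/2] from 0 to 3
     = 3^2/2 = 4.5
Step 3: Double integral = 312.428571 * 4.5 = 1405.928571


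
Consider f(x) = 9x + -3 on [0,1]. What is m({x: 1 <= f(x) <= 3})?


f^(-1)([1, 3]) = {x : 1 <= 9x + -3 <= 3}
Solving: (1 - -3)/9 <= x <= (3 - -3)/9
= [0.444444, 0.666667]
Intersecting with [0,1]: [0.444444, 0.666667]
Measure = 0.666667 - 0.444444 = 0.222222


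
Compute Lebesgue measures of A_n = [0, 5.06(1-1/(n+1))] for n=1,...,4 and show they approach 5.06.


By continuity of measure from below: if A_n increases to A, then m(A_n) -> m(A).
Here A = [0, 5.06], so m(A) = 5.06
Step 1: a_1 = 5.06*(1 - 1/2) = 2.53, m(A_1) = 2.53
Step 2: a_2 = 5.06*(1 - 1/3) = 3.3733, m(A_2) = 3.3733
Step 3: a_3 = 5.06*(1 - 1/4) = 3.795, m(A_3) = 3.795
Step 4: a_4 = 5.06*(1 - 1/5) = 4.048, m(A_4) = 4.048
Limit: m(A_n) -> m([0,5.06]) = 5.06


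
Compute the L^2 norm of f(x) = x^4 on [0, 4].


Step 1: ||f||_2 = (integral_0^4 |x^4|^2 dx)^(1/2)
     = (integral_0^4 x^8 dx)^(1/2)
Step 2: integral_0^4 x^8 dx = [x^9/(9)] from 0 to 4 = 4^9/9
     = 262144/9 = 29127.111111
Step 3: ||f||_2 = (29127.111111)^(1/2) = 170.666667


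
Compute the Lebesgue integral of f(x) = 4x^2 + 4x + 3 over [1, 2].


The Lebesgue integral of a Riemann-integrable function agrees with the Riemann integral.
Antiderivative F(x) = (4/3)x^3 + (4/2)x^2 + 3x
F(2) = (4/3)*2^3 + (4/2)*2^2 + 3*2
     = (4/3)*8 + (4/2)*4 + 3*2
     = 10.666667 + 8 + 6
     = 24.666667
F(1) = 6.333333
Integral = F(2) - F(1) = 24.666667 - 6.333333 = 18.333333


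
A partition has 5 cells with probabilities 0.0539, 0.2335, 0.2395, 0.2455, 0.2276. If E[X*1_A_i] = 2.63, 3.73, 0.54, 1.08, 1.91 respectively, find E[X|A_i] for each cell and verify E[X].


For each cell A_i: E[X|A_i] = E[X*1_A_i] / P(A_i)
Step 1: E[X|A_1] = 2.63 / 0.0539 = 48.794063
Step 2: E[X|A_2] = 3.73 / 0.2335 = 15.974304
Step 3: E[X|A_3] = 0.54 / 0.2395 = 2.254697
Step 4: E[X|A_4] = 1.08 / 0.2455 = 4.399185
Step 5: E[X|A_5] = 1.91 / 0.2276 = 8.391916
Verification: E[X] = sum E[X*1_A_i] = 2.63 + 3.73 + 0.54 + 1.08 + 1.91 = 9.89


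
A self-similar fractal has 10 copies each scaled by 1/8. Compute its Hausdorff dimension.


For a self-similar set with N copies scaled by 1/r:
dim_H = log(N)/log(r) = log(10)/log(8)
= 2.302585/2.079442
= 1.107309


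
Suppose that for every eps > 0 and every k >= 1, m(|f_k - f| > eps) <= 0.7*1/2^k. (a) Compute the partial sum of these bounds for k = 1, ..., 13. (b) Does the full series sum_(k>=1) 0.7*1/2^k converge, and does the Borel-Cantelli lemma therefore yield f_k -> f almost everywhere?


Step 1: List the terms 0.7*1/2^k for k = 1 to 13:
  k=1: 0.35
  k=2: 0.175
  k=3: 0.0875
  k=4: 0.04375
  k=5: 0.021875
  k=6: 0.010937
  k=7: 0.005469
  k=8: 0.002734
  k=9: 0.001367
  k=10: 6.835937e-04
  k=11: 3.417969e-04
  k=12: 1.708984e-04
  k=13: 8.544922e-05
Step 2: Partial sum = 0.35 + 0.175 + 0.0875 + 0.04375 + 0.021875 + 0.010937 + 0.005469 + 0.002734 + 0.001367 + 6.835937e-04 + 3.417969e-04 + 1.708984e-04 + 8.544922e-05
     = 0.699915
Step 3: The full series sum_(k>=1) 0.7*1/2^k converges (geometric series with ratio 1/2 < 1; a constant multiple of a convergent series converges).
Step 4: Fix eps > 0. Since sum_k m(|f_k - f| > eps) < infinity, the Borel-Cantelli lemma gives
        m(limsup_k {|f_k - f| > eps}) = 0, i.e. for a.e. x, |f_k(x) - f(x)| <= eps for all large k.
        Applying this with eps = 1/j for j = 1, 2, ... and intersecting the countably many full-measure sets,
        for a.e. x we get limsup_k |f_k(x) - f(x)| <= 1/j for every j, hence f_k -> f almost everywhere.
Conclusion: series converges; Borel-Cantelli yields f_k -> f a.e.


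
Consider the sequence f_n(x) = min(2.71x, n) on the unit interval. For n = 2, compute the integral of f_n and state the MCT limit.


f(x) = 2.71x on [0,1]; f_n(x) = min(2.71x, n). At n = 2:
Step 1: f(x) reaches 2 at x = 2/2.71 = 0.738007
Step 2: integral(f_2) = integral(2.71x, 0, 0.738007) + integral(2, 0.738007, 1)
       = 2.71*0.738007^2/2 + 2*(1 - 0.738007)
       = 0.738007 + 0.523985
       = 1.261993
Step 3: As n -> infinity, f_n increases to f, so by MCT integral(f_n) -> integral(f) = 2.71/2 = 1.355.
Convergence: integral(f_2) = 1.261993 -> 1.355 as n -> infinity


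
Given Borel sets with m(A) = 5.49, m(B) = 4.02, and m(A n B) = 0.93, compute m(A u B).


By inclusion-exclusion: m(A u B) = m(A) + m(B) - m(A n B)
= 5.49 + 4.02 - 0.93
= 8.58


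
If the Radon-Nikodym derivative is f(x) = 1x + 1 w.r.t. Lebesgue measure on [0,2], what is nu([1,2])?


nu(A) = integral_A (dnu/dmu) dmu = integral_1^2 (1x + 1) dx
Step 1: Antiderivative F(x) = (1/2)x^2 + 1x
Step 2: F(2) = (1/2)*2^2 + 1*2 = 2 + 2 = 4
Step 3: F(1) = (1/2)*1^2 + 1*1 = 0.5 + 1 = 1.5
Step 4: nu([1,2]) = F(2) - F(1) = 4 - 1.5 = 2.5


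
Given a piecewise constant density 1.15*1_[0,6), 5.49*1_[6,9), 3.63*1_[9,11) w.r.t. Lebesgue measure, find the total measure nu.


Integrate each piece of the Radon-Nikodym derivative:
Step 1: integral_0^6 1.15 dx = 1.15*(6-0) = 1.15*6 = 6.9
Step 2: integral_6^9 5.49 dx = 5.49*(9-6) = 5.49*3 = 16.47
Step 3: integral_9^11 3.63 dx = 3.63*(11-9) = 3.63*2 = 7.26
Total: 6.9 + 16.47 + 7.26 = 30.63


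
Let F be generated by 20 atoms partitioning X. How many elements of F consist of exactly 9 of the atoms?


Each element of F is a union of some subset of the 20 atoms.
Elements that are unions of exactly 9 atoms correspond to 9-element subsets of the 20 atoms.
Count = C(20, 9) = 20! / (9! * 11!) = 167960.


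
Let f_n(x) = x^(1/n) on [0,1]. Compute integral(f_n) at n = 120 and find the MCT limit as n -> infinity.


At n = 120: f_120(x) = x^(1/120).
Step 1: integral(x^(1/120), 0, 1) = [x^(1/120+1) / (1/120+1)] from 0 to 1
     = 1 / (1/120 + 1) = 1 / ((120+1)/120) = 120/(120+1)
     = 120/121 = 0.991736
Step 2: As n -> infinity, f_n(x) = x^(1/n) -> 1 for x in (0,1], and f_n is increasing in n.
By MCT, lim_n integral(f_n) = integral(lim_n f_n) = integral(1, 0, 1) = 1.
Step 3: Verify convergence: 120/121 = 0.991736 -> 1


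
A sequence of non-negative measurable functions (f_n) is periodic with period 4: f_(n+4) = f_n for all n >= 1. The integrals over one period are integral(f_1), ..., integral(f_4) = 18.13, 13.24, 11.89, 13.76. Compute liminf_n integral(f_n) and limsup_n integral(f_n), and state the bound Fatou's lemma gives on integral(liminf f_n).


The sequence (integral(f_n)) is periodic with period 4, repeating the values 18.13, 13.24, 11.89, 13.76 indefinitely.
Step 1: For a periodic sequence, every tail (a_m, a_(m+1), ...) contains all 4 period values infinitely often.
Step 2: Hence inf of every tail = min of the period values = min(18.13, 13.24, 11.89, 13.76) = 11.89.
        liminf_n integral(f_n) = sup over m of (inf of tail from m) = 11.89.
Step 3: Similarly sup of every tail = max of the period values = 18.13.
        limsup_n integral(f_n) = 18.13.
Step 4: Fatou's lemma: integral(liminf_n f_n) <= liminf_n integral(f_n) = 11.89.
        So the integral of the pointwise liminf is at most 11.89.


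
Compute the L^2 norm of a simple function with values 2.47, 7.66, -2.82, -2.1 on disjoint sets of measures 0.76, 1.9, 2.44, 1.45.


Step 1: Compute |f_i|^2 for each value:
  |2.47|^2 = 6.1009
  |7.66|^2 = 58.6756
  |-2.82|^2 = 7.9524
  |-2.1|^2 = 4.41
Step 2: Multiply by measures and sum:
  6.1009 * 0.76 = 4.636684
  58.6756 * 1.9 = 111.48364
  7.9524 * 2.44 = 19.403856
  4.41 * 1.45 = 6.3945
Sum = 4.636684 + 111.48364 + 19.403856 + 6.3945 = 141.91868
Step 3: Take the p-th root:
||f||_2 = (141.91868)^(1/2) = 11.912963


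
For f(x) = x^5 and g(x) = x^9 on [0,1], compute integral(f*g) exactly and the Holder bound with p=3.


Step 1: Exact integral of f*g = integral(x^14, 0, 1) = 1/15
     = 0.066667
Step 2: Holder bound with p=3, q=1.5:
  ||f||_p = (integral x^15 dx)^(1/3) = (1/16)^(1/3) = 0.39685
  ||g||_q = (integral x^13.5 dx)^(1/1.5) = (1/14.5)^(1/1.5) = 0.168172
Step 3: Holder bound = ||f||_p * ||g||_q = 0.39685 * 0.168172 = 0.066739
Verification: 0.066667 <= 0.066739 (Holder holds)


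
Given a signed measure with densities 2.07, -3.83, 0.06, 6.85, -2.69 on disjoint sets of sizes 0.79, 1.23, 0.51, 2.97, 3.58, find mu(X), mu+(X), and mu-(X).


Step 1: Compute signed measure on each set:
  Set 1: 2.07 * 0.79 = 1.6353
  Set 2: -3.83 * 1.23 = -4.7109
  Set 3: 0.06 * 0.51 = 0.0306
  Set 4: 6.85 * 2.97 = 20.3445
  Set 5: -2.69 * 3.58 = -9.6302
Step 2: Total signed measure = (1.6353) + (-4.7109) + (0.0306) + (20.3445) + (-9.6302)
     = 7.6693
Step 3: Positive part mu+(X) = sum of positive contributions = 22.0104
Step 4: Negative part mu-(X) = |sum of negative contributions| = 14.3411


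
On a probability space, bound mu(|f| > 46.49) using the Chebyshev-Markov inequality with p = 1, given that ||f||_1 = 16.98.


Chebyshev/Markov inequality: mu(|f| > eps) <= (||f||_p / eps)^p
Step 1: ||f||_1 / eps = 16.98 / 46.49 = 0.36524
Step 2: Raise to power p = 1:
  (0.36524)^1 = 0.36524
Step 3: Therefore mu(|f| > 46.49) <= 0.36524


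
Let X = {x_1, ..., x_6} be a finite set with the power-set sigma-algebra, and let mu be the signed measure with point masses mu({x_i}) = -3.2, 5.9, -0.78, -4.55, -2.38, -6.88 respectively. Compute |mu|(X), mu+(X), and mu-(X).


Step 1: Every measurable set is a union of atoms (the cells / points), so a Hahn decomposition is
  obtained by grouping atoms by sign: P = union of atoms with mu > 0, N = union of the remaining atoms.
  Atoms in P (indices): 2;  atoms in N (indices): 1, 3, 4, 5, 6
  Positive values: 5.9
  Negative values: -3.2, -0.78, -4.55, -2.38, -6.88
Step 2: mu+(X) = mu(P) = sum of positive atom values = 5.9
Step 3: mu-(X) = -mu(N) = sum of |negative atom values| = 17.79
Step 4: |mu|(X) = mu+(X) + mu-(X) = 5.9 + 17.79 = 23.69


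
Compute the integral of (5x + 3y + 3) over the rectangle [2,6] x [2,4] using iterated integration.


By Fubini, integrate in x first, then y.
Step 1: Fix y, integrate over x in [2,6]:
  integral(5x + 3y + 3, x=2..6)
  = 5*(6^2 - 2^2)/2 + (3y + 3)*(6 - 2)
  = 80 + (3y + 3)*4
  = 80 + 12y + 12
  = 92 + 12y
Step 2: Integrate over y in [2,4]:
  integral(92 + 12y, y=2..4)
  = 92*2 + 12*(4^2 - 2^2)/2
  = 184 + 72
  = 256


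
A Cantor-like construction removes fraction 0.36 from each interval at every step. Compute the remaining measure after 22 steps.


Step 1: At each step, fraction remaining = 1 - 0.36 = 0.64
Step 2: After 22 steps, measure = (0.64)^22
Result = 5.444518e-05


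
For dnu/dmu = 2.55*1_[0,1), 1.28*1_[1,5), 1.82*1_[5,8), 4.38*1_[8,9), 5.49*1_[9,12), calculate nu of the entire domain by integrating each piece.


Integrate each piece of the Radon-Nikodym derivative:
Step 1: integral_0^1 2.55 dx = 2.55*(1-0) = 2.55*1 = 2.55
Step 2: integral_1^5 1.28 dx = 1.28*(5-1) = 1.28*4 = 5.12
Step 3: integral_5^8 1.82 dx = 1.82*(8-5) = 1.82*3 = 5.46
Step 4: integral_8^9 4.38 dx = 4.38*(9-8) = 4.38*1 = 4.38
Step 5: integral_9^12 5.49 dx = 5.49*(12-9) = 5.49*3 = 16.47
Total: 2.55 + 5.12 + 5.46 + 4.38 + 16.47 = 33.98


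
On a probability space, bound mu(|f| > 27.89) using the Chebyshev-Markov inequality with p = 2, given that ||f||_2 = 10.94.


Chebyshev/Markov inequality: mu(|f| > eps) <= (||f||_p / eps)^p
Step 1: ||f||_2 / eps = 10.94 / 27.89 = 0.392255
Step 2: Raise to power p = 2:
  (0.392255)^2 = 0.153864
Step 3: Therefore mu(|f| > 27.89) <= 0.153864


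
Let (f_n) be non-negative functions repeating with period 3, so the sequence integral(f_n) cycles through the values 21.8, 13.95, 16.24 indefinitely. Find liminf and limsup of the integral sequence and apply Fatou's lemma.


The sequence (integral(f_n)) is periodic with period 3, repeating the values 21.8, 13.95, 16.24 indefinitely.
Step 1: For a periodic sequence, every tail (a_m, a_(m+1), ...) contains all 3 period values infinitely often.
Step 2: Hence inf of every tail = min of the period values = min(21.8, 13.95, 16.24) = 13.95.
        liminf_n integral(f_n) = sup over m of (inf of tail from m) = 13.95.
Step 3: Similarly sup of every tail = max of the period values = 21.8.
        limsup_n integral(f_n) = 21.8.
Step 4: Fatou's lemma: integral(liminf_n f_n) <= liminf_n integral(f_n) = 13.95.
        So the integral of the pointwise liminf is at most 13.95.


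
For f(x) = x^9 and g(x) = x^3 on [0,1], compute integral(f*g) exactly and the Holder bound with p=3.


Step 1: Exact integral of f*g = integral(x^12, 0, 1) = 1/13
     = 0.076923
Step 2: Holder bound with p=3, q=1.5:
  ||f||_p = (integral x^27 dx)^(1/3) = (1/28)^(1/3) = 0.329317
  ||g||_q = (integral x^4.5 dx)^(1/1.5) = (1/5.5)^(1/1.5) = 0.320941
Step 3: Holder bound = ||f||_p * ||g||_q = 0.329317 * 0.320941 = 0.105691
Verification: 0.076923 <= 0.105691 (Holder holds)


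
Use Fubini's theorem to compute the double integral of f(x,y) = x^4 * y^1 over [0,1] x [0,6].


By Fubini's theorem, the double integral factors as a product of single integrals:
Step 1: integral_0^1 x^4 dx = [x^5/5] from 0 to 1
     = 1^5/5 = 0.2
Step 2: integral_0^6 y^1 dy = [y^2/2] from 0 to 6
     = 6^2/2 = 18
Step 3: Double integral = 0.2 * 18 = 3.6


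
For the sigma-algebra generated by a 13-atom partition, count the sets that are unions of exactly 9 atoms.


Each element of F is a union of some subset of the 13 atoms.
Elements that are unions of exactly 9 atoms correspond to 9-element subsets of the 13 atoms.
Count = C(13, 9) = 13! / (9! * 4!) = 715.


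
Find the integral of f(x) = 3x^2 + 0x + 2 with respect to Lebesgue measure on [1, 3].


The Lebesgue integral of a Riemann-integrable function agrees with the Riemann integral.
Antiderivative F(x) = (3/3)x^3 + (0/2)x^2 + 2x
F(3) = (3/3)*3^3 + (0/2)*3^2 + 2*3
     = (3/3)*27 + (0/2)*9 + 2*3
     = 27 + 0.0 + 6
     = 33
F(1) = 3
Integral = F(3) - F(1) = 33 - 3 = 30


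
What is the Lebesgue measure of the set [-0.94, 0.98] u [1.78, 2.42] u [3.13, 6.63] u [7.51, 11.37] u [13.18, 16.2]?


For pairwise disjoint intervals, m(union) = sum of lengths.
= (0.98 - -0.94) + (2.42 - 1.78) + (6.63 - 3.13) + (11.37 - 7.51) + (16.2 - 13.18)
= 1.92 + 0.64 + 3.5 + 3.86 + 3.02
= 12.94


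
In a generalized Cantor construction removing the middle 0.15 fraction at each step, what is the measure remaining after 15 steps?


Step 1: At each step, fraction remaining = 1 - 0.15 = 0.85
Step 2: After 15 steps, measure = (0.85)^15
Result = 0.087354


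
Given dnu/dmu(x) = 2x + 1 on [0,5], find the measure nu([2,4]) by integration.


nu(A) = integral_A (dnu/dmu) dmu = integral_2^4 (2x + 1) dx
Step 1: Antiderivative F(x) = (2/2)x^2 + 1x
Step 2: F(4) = (2/2)*4^2 + 1*4 = 16 + 4 = 20
Step 3: F(2) = (2/2)*2^2 + 1*2 = 4 + 2 = 6
Step 4: nu([2,4]) = F(4) - F(2) = 20 - 6 = 14


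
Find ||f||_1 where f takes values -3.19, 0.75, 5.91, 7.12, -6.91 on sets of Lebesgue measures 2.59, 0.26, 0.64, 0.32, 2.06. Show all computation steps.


Step 1: Compute |f_i|^1 for each value:
  |-3.19|^1 = 3.19
  |0.75|^1 = 0.75
  |5.91|^1 = 5.91
  |7.12|^1 = 7.12
  |-6.91|^1 = 6.91
Step 2: Multiply by measures and sum:
  3.19 * 2.59 = 8.2621
  0.75 * 0.26 = 0.195
  5.91 * 0.64 = 3.7824
  7.12 * 0.32 = 2.2784
  6.91 * 2.06 = 14.2346
Sum = 8.2621 + 0.195 + 3.7824 + 2.2784 + 14.2346 = 28.7525
Step 3: Take the p-th root:
||f||_1 = (28.7525)^(1/1) = 28.7525


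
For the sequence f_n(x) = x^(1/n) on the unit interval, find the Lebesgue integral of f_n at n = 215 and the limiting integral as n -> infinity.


At n = 215: f_215(x) = x^(1/215).
Step 1: integral(x^(1/215), 0, 1) = [x^(1/215+1) / (1/215+1)] from 0 to 1
     = 1 / (1/215 + 1) = 1 / ((215+1)/215) = 215/(215+1)
     = 215/216 = 0.99537
Step 2: As n -> infinity, f_n(x) = x^(1/n) -> 1 for x in (0,1], and f_n is increasing in n.
By MCT, lim_n integral(f_n) = integral(lim_n f_n) = integral(1, 0, 1) = 1.
Step 3: Verify convergence: 215/216 = 0.99537 -> 1


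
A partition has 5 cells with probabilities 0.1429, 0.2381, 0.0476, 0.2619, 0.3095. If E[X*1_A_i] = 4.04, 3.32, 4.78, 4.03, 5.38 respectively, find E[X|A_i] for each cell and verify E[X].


For each cell A_i: E[X|A_i] = E[X*1_A_i] / P(A_i)
Step 1: E[X|A_1] = 4.04 / 0.1429 = 28.271519
Step 2: E[X|A_2] = 3.32 / 0.2381 = 13.943721
Step 3: E[X|A_3] = 4.78 / 0.0476 = 100.420168
Step 4: E[X|A_4] = 4.03 / 0.2619 = 15.387553
Step 5: E[X|A_5] = 5.38 / 0.3095 = 17.382876
Verification: E[X] = sum E[X*1_A_i] = 4.04 + 3.32 + 4.78 + 4.03 + 5.38 = 21.55


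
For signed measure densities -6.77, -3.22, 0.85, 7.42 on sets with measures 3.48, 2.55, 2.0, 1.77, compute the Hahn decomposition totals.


Step 1: Compute signed measure on each set:
  Set 1: -6.77 * 3.48 = -23.5596
  Set 2: -3.22 * 2.55 = -8.211
  Set 3: 0.85 * 2.0 = 1.7
  Set 4: 7.42 * 1.77 = 13.1334
Step 2: Total signed measure = (-23.5596) + (-8.211) + (1.7) + (13.1334)
     = -16.9372
Step 3: Positive part mu+(X) = sum of positive contributions = 14.8334
Step 4: Negative part mu-(X) = |sum of negative contributions| = 31.7706


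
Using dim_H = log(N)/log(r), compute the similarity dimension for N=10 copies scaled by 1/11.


For a self-similar set with N copies scaled by 1/r:
dim_H = log(N)/log(r) = log(10)/log(11)
= 2.302585/2.397895
= 0.960253


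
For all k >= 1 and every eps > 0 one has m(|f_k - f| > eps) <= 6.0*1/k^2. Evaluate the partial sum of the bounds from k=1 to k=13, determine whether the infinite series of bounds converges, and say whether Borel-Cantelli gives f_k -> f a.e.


Step 1: List the terms 6.0*1/k^2 for k = 1 to 13:
  k=1: 6
  k=2: 1.5
  k=3: 0.666667
  k=4: 0.375
  k=5: 0.24
  k=6: 0.166667
  k=7: 0.122449
  k=8: 0.09375
  k=9: 0.074074
  k=10: 0.06
  k=11: 0.049587
  k=12: 0.041667
  k=13: 0.035503
Step 2: Partial sum = 6 + 1.5 + 0.666667 + 0.375 + 0.24 + 0.166667 + 0.122449 + 0.09375 + 0.074074 + 0.06 + 0.049587 + 0.041667 + 0.035503
     = 9.425363
Step 3: The full series sum_(k>=1) 6.0*1/k^2 converges (p-series with p = 2 > 1; a constant multiple of a convergent series converges).
Step 4: Fix eps > 0. Since sum_k m(|f_k - f| > eps) < infinity, the Borel-Cantelli lemma gives
        m(limsup_k {|f_k - f| > eps}) = 0, i.e. for a.e. x, |f_k(x) - f(x)| <= eps for all large k.
        Applying this with eps = 1/j for j = 1, 2, ... and intersecting the countably many full-measure sets,
        for a.e. x we get limsup_k |f_k(x) - f(x)| <= 1/j for every j, hence f_k -> f almost everywhere.
Conclusion: series converges; Borel-Cantelli yields f_k -> f a.e.


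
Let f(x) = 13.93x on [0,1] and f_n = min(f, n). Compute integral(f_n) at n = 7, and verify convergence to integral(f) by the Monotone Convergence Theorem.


f(x) = 13.93x on [0,1]; f_n(x) = min(13.93x, n). At n = 7:
Step 1: f(x) reaches 7 at x = 7/13.93 = 0.502513
Step 2: integral(f_7) = integral(13.93x, 0, 0.502513) + integral(7, 0.502513, 1)
       = 13.93*0.502513^2/2 + 7*(1 - 0.502513)
       = 1.758794 + 3.482412
       = 5.241206
Step 3: As n -> infinity, f_n increases to f, so by MCT integral(f_n) -> integral(f) = 13.93/2 = 6.965.
Convergence: integral(f_7) = 5.241206 -> 6.965 as n -> infinity


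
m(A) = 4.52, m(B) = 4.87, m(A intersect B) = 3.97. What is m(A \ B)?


m(A \ B) = m(A) - m(A n B)
= 4.52 - 3.97
= 0.55


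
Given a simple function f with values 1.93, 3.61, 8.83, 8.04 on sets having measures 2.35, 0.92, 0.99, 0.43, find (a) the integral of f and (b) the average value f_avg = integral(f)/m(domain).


Step 1: Integral = sum(value_i * measure_i)
= 1.93*2.35 + 3.61*0.92 + 8.83*0.99 + 8.04*0.43
= 4.5355 + 3.3212 + 8.7417 + 3.4572
= 20.0556
Step 2: Total measure of domain = 2.35 + 0.92 + 0.99 + 0.43 = 4.69
Step 3: Average value = 20.0556 / 4.69 = 4.276247


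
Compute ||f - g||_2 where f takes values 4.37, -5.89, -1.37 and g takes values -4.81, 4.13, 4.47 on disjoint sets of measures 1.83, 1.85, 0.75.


Step 1: Compute differences f_i - g_i:
  4.37 - -4.81 = 9.18
  -5.89 - 4.13 = -10.02
  -1.37 - 4.47 = -5.84
Step 2: Compute |diff|^2 * measure for each set:
  |9.18|^2 * 1.83 = 84.2724 * 1.83 = 154.218492
  |-10.02|^2 * 1.85 = 100.4004 * 1.85 = 185.74074
  |-5.84|^2 * 0.75 = 34.1056 * 0.75 = 25.5792
Step 3: Sum = 365.538432
Step 4: ||f-g||_2 = (365.538432)^(1/2) = 19.119059


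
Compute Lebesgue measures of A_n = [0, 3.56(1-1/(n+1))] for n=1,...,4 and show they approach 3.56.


By continuity of measure from below: if A_n increases to A, then m(A_n) -> m(A).
Here A = [0, 3.56], so m(A) = 3.56
Step 1: a_1 = 3.56*(1 - 1/2) = 1.78, m(A_1) = 1.78
Step 2: a_2 = 3.56*(1 - 1/3) = 2.3733, m(A_2) = 2.3733
Step 3: a_3 = 3.56*(1 - 1/4) = 2.67, m(A_3) = 2.67
Step 4: a_4 = 3.56*(1 - 1/5) = 2.848, m(A_4) = 2.848
Limit: m(A_n) -> m([0,3.56]) = 3.56


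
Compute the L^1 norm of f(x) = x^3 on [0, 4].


Step 1: ||f||_1 = (integral_0^4 |x^3|^1 dx)^(1/1)
     = (integral_0^4 x^3 dx)^(1/1)
Step 2: integral_0^4 x^3 dx = [x^4/(4)] from 0 to 4 = 4^4/4
     = 256/4 = 64
Step 3: ||f||_1 = (64)^(1/1) = 64


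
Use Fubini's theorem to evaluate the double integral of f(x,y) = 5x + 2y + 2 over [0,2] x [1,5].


By Fubini, integrate in x first, then y.
Step 1: Fix y, integrate over x in [0,2]:
  integral(5x + 2y + 2, x=0..2)
  = 5*(2^2 - 0^2)/2 + (2y + 2)*(2 - 0)
  = 10 + (2y + 2)*2
  = 10 + 4y + 4
  = 14 + 4y
Step 2: Integrate over y in [1,5]:
  integral(14 + 4y, y=1..5)
  = 14*4 + 4*(5^2 - 1^2)/2
  = 56 + 48
  = 104


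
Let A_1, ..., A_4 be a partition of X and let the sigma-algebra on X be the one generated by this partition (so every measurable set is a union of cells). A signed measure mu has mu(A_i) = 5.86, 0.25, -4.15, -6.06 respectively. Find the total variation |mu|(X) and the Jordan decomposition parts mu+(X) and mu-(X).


Step 1: Every measurable set is a union of atoms (the cells / points), so a Hahn decomposition is
  obtained by grouping atoms by sign: P = union of atoms with mu > 0, N = union of the remaining atoms.
  Atoms in P (indices): 1, 2;  atoms in N (indices): 3, 4
  Positive values: 5.86, 0.25
  Negative values: -4.15, -6.06
Step 2: mu+(X) = mu(P) = sum of positive atom values = 6.11
Step 3: mu-(X) = -mu(N) = sum of |negative atom values| = 10.21
Step 4: |mu|(X) = mu+(X) + mu-(X) = 6.11 + 10.21 = 16.32


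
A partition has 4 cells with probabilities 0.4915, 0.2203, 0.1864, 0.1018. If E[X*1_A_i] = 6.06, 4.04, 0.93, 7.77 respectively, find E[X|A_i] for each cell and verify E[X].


For each cell A_i: E[X|A_i] = E[X*1_A_i] / P(A_i)
Step 1: E[X|A_1] = 6.06 / 0.4915 = 12.329603
Step 2: E[X|A_2] = 4.04 / 0.2203 = 18.338629
Step 3: E[X|A_3] = 0.93 / 0.1864 = 4.98927
Step 4: E[X|A_4] = 7.77 / 0.1018 = 76.32613
Verification: E[X] = sum E[X*1_A_i] = 6.06 + 4.04 + 0.93 + 7.77 = 18.8


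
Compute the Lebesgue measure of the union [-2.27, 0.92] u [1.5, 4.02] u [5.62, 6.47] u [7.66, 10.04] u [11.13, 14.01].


For pairwise disjoint intervals, m(union) = sum of lengths.
= (0.92 - -2.27) + (4.02 - 1.5) + (6.47 - 5.62) + (10.04 - 7.66) + (14.01 - 11.13)
= 3.19 + 2.52 + 0.85 + 2.38 + 2.88
= 11.82


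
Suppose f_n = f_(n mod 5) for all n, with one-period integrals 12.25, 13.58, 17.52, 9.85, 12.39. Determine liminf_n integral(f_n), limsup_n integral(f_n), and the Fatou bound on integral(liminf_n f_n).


The sequence (integral(f_n)) is periodic with period 5, repeating the values 12.25, 13.58, 17.52, 9.85, 12.39 indefinitely.
Step 1: For a periodic sequence, every tail (a_m, a_(m+1), ...) contains all 5 period values infinitely often.
Step 2: Hence inf of every tail = min of the period values = min(12.25, 13.58, 17.52, 9.85, 12.39) = 9.85.
        liminf_n integral(f_n) = sup over m of (inf of tail from m) = 9.85.
Step 3: Similarly sup of every tail = max of the period values = 17.52.
        limsup_n integral(f_n) = 17.52.
Step 4: Fatou's lemma: integral(liminf_n f_n) <= liminf_n integral(f_n) = 9.85.
        So the integral of the pointwise liminf is at most 9.85.


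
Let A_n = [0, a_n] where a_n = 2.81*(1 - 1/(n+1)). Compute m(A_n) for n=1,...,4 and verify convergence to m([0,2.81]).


By continuity of measure from below: if A_n increases to A, then m(A_n) -> m(A).
Here A = [0, 2.81], so m(A) = 2.81
Step 1: a_1 = 2.81*(1 - 1/2) = 1.405, m(A_1) = 1.405
Step 2: a_2 = 2.81*(1 - 1/3) = 1.8733, m(A_2) = 1.8733
Step 3: a_3 = 2.81*(1 - 1/4) = 2.1075, m(A_3) = 2.1075
Step 4: a_4 = 2.81*(1 - 1/5) = 2.248, m(A_4) = 2.248
Limit: m(A_n) -> m([0,2.81]) = 2.81


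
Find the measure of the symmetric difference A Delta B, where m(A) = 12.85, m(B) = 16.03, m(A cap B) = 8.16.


m(A Delta B) = m(A) + m(B) - 2*m(A n B)
= 12.85 + 16.03 - 2*8.16
= 12.85 + 16.03 - 16.32
= 12.56


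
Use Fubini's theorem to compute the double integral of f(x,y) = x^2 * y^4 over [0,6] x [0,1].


By Fubini's theorem, the double integral factors as a product of single integrals:
Step 1: integral_0^6 x^2 dx = [x^3/3] from 0 to 6
     = 6^3/3 = 72
Step 2: integral_0^1 y^4 dy = [y^5/5] from 0 to 1
     = 1^5/5 = 0.2
Step 3: Double integral = 72 * 0.2 = 14.4


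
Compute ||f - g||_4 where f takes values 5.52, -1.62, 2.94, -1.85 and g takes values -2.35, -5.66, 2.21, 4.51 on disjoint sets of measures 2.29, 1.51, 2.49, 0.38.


Step 1: Compute differences f_i - g_i:
  5.52 - -2.35 = 7.87
  -1.62 - -5.66 = 4.04
  2.94 - 2.21 = 0.73
  -1.85 - 4.51 = -6.36
Step 2: Compute |diff|^4 * measure for each set:
  |7.87|^4 * 2.29 = 3836.179582 * 2.29 = 8784.851242
  |4.04|^4 * 1.51 = 266.394627 * 1.51 = 402.255886
  |0.73|^4 * 2.49 = 0.283982 * 2.49 = 0.707116
  |-6.36|^4 * 0.38 = 1636.17014 * 0.38 = 621.744653
Step 3: Sum = 9809.558897
Step 4: ||f-g||_4 = (9809.558897)^(1/4) = 9.952046


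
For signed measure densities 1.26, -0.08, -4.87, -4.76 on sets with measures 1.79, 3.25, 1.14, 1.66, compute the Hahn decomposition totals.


Step 1: Compute signed measure on each set:
  Set 1: 1.26 * 1.79 = 2.2554
  Set 2: -0.08 * 3.25 = -0.26
  Set 3: -4.87 * 1.14 = -5.5518
  Set 4: -4.76 * 1.66 = -7.9016
Step 2: Total signed measure = (2.2554) + (-0.26) + (-5.5518) + (-7.9016)
     = -11.458
Step 3: Positive part mu+(X) = sum of positive contributions = 2.2554
Step 4: Negative part mu-(X) = |sum of negative contributions| = 13.7134


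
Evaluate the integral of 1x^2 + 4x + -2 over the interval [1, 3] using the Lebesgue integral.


The Lebesgue integral of a Riemann-integrable function agrees with the Riemann integral.
Antiderivative F(x) = (1/3)x^3 + (4/2)x^2 + -2x
F(3) = (1/3)*3^3 + (4/2)*3^2 + -2*3
     = (1/3)*27 + (4/2)*9 + -2*3
     = 9 + 18 + -6
     = 21
F(1) = 0.333333
Integral = F(3) - F(1) = 21 - 0.333333 = 20.666667


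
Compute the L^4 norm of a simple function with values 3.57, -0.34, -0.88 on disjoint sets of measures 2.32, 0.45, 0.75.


Step 1: Compute |f_i|^4 for each value:
  |3.57|^4 = 162.432476
  |-0.34|^4 = 0.013363
  |-0.88|^4 = 0.599695
Step 2: Multiply by measures and sum:
  162.432476 * 2.32 = 376.843344
  0.013363 * 0.45 = 0.006014
  0.599695 * 0.75 = 0.449772
Sum = 376.843344 + 0.006014 + 0.449772 = 377.299129
Step 3: Take the p-th root:
||f||_4 = (377.299129)^(1/4) = 4.407288


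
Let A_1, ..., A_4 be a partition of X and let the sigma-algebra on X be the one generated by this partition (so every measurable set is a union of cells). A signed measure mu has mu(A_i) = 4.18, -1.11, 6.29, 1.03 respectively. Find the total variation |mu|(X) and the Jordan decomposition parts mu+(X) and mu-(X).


Step 1: Every measurable set is a union of atoms (the cells / points), so a Hahn decomposition is
  obtained by grouping atoms by sign: P = union of atoms with mu > 0, N = union of the remaining atoms.
  Atoms in P (indices): 1, 3, 4;  atoms in N (indices): 2
  Positive values: 4.18, 6.29, 1.03
  Negative values: -1.11
Step 2: mu+(X) = mu(P) = sum of positive atom values = 11.5
Step 3: mu-(X) = -mu(N) = sum of |negative atom values| = 1.11
Step 4: |mu|(X) = mu+(X) + mu-(X) = 11.5 + 1.11 = 12.61


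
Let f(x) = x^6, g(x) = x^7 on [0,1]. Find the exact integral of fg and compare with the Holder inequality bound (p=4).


Step 1: Exact integral of f*g = integral(x^13, 0, 1) = 1/14
     = 0.071429
Step 2: Holder bound with p=4, q=1.333333:
  ||f||_p = (integral x^24 dx)^(1/4) = (1/25)^(1/4) = 0.447214
  ||g||_q = (integral x^9.333333 dx)^(1/1.333333) = (1/10.333333)^(1/1.333333) = 0.173508
Step 3: Holder bound = ||f||_p * ||g||_q = 0.447214 * 0.173508 = 0.077595
Verification: 0.071429 <= 0.077595 (Holder holds)


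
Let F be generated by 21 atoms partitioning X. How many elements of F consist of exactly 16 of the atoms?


Each element of F is a union of some subset of the 21 atoms.
Elements that are unions of exactly 16 atoms correspond to 16-element subsets of the 21 atoms.
Count = C(21, 16) = 21! / (16! * 5!) = 20349.


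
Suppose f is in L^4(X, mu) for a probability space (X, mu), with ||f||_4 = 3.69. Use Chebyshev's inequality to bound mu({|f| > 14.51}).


Chebyshev/Markov inequality: mu(|f| > eps) <= (||f||_p / eps)^p
Step 1: ||f||_4 / eps = 3.69 / 14.51 = 0.254307
Step 2: Raise to power p = 4:
  (0.254307)^4 = 0.004182
Step 3: Therefore mu(|f| > 14.51) <= 0.004182


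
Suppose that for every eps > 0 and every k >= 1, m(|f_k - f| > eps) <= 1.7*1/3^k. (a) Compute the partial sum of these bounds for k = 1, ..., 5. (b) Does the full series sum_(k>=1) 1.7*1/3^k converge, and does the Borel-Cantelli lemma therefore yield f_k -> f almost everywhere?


Step 1: List the terms 1.7*1/3^k for k = 1 to 5:
  k=1: 0.566667
  k=2: 0.188889
  k=3: 0.062963
  k=4: 0.020988
  k=5: 0.006996
Step 2: Partial sum = 0.566667 + 0.188889 + 0.062963 + 0.020988 + 0.006996
     = 0.846502
Step 3: The full series sum_(k>=1) 1.7*1/3^k converges (geometric series with ratio 1/3 < 1; a constant multiple of a convergent series converges).
Step 4: Fix eps > 0. Since sum_k m(|f_k - f| > eps) < infinity, the Borel-Cantelli lemma gives
        m(limsup_k {|f_k - f| > eps}) = 0, i.e. for a.e. x, |f_k(x) - f(x)| <= eps for all large k.
        Applying this with eps = 1/j for j = 1, 2, ... and intersecting the countably many full-measure sets,
        for a.e. x we get limsup_k |f_k(x) - f(x)| <= 1/j for every j, hence f_k -> f almost everywhere.
Conclusion: series converges; Borel-Cantelli yields f_k -> f a.e.


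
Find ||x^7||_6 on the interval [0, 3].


Step 1: ||f||_6 = (integral_0^3 |x^7|^6 dx)^(1/6)
     = (integral_0^3 x^42 dx)^(1/6)
Step 2: integral_0^3 x^42 dx = [x^43/(43)] from 0 to 3 = 3^43/43
     = 328256967394537077627/43 = 7.633883e+18
Step 3: ||f||_6 = (7.633883e+18)^(1/6) = 1403.2151


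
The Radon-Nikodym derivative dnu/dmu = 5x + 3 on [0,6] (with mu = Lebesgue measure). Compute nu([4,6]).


nu(A) = integral_A (dnu/dmu) dmu = integral_4^6 (5x + 3) dx
Step 1: Antiderivative F(x) = (5/2)x^2 + 3x
Step 2: F(6) = (5/2)*6^2 + 3*6 = 90 + 18 = 108
Step 3: F(4) = (5/2)*4^2 + 3*4 = 40 + 12 = 52
Step 4: nu([4,6]) = F(6) - F(4) = 108 - 52 = 56


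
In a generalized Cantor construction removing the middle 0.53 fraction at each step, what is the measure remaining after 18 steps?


Step 1: At each step, fraction remaining = 1 - 0.53 = 0.47
Step 2: After 18 steps, measure = (0.47)^18
Result = 1.252453e-06


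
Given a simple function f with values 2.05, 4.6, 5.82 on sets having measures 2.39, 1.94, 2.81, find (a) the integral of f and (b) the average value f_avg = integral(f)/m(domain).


Step 1: Integral = sum(value_i * measure_i)
= 2.05*2.39 + 4.6*1.94 + 5.82*2.81
= 4.8995 + 8.924 + 16.3542
= 30.1777
Step 2: Total measure of domain = 2.39 + 1.94 + 2.81 = 7.14
Step 3: Average value = 30.1777 / 7.14 = 4.226569


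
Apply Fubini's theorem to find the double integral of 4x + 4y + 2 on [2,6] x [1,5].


By Fubini, integrate in x first, then y.
Step 1: Fix y, integrate over x in [2,6]:
  integral(4x + 4y + 2, x=2..6)
  = 4*(6^2 - 2^2)/2 + (4y + 2)*(6 - 2)
  = 64 + (4y + 2)*4
  = 64 + 16y + 8
  = 72 + 16y
Step 2: Integrate over y in [1,5]:
  integral(72 + 16y, y=1..5)
  = 72*4 + 16*(5^2 - 1^2)/2
  = 288 + 192
  = 480


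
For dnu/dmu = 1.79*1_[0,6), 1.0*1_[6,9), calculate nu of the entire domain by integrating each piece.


Integrate each piece of the Radon-Nikodym derivative:
Step 1: integral_0^6 1.79 dx = 1.79*(6-0) = 1.79*6 = 10.74
Step 2: integral_6^9 1.0 dx = 1.0*(9-6) = 1.0*3 = 3
Total: 10.74 + 3 = 13.74


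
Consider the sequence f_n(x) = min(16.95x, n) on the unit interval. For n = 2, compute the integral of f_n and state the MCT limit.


f(x) = 16.95x on [0,1]; f_n(x) = min(16.95x, n). At n = 2:
Step 1: f(x) reaches 2 at x = 2/16.95 = 0.117994
Step 2: integral(f_2) = integral(16.95x, 0, 0.117994) + integral(2, 0.117994, 1)
       = 16.95*0.117994^2/2 + 2*(1 - 0.117994)
       = 0.117994 + 1.764012
       = 1.882006
Step 3: As n -> infinity, f_n increases to f, so by MCT integral(f_n) -> integral(f) = 16.95/2 = 8.475.
Convergence: integral(f_2) = 1.882006 -> 8.475 as n -> infinity


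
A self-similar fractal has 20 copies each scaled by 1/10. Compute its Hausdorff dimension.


For a self-similar set with N copies scaled by 1/r:
dim_H = log(N)/log(r) = log(20)/log(10)
= 2.995732/2.302585
= 1.30103


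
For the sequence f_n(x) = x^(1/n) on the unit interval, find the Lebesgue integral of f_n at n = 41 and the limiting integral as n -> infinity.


At n = 41: f_41(x) = x^(1/41).
Step 1: integral(x^(1/41), 0, 1) = [x^(1/41+1) / (1/41+1)] from 0 to 1
     = 1 / (1/41 + 1) = 1 / ((41+1)/41) = 41/(41+1)
     = 41/42 = 0.97619
Step 2: As n -> infinity, f_n(x) = x^(1/n) -> 1 for x in (0,1], and f_n is increasing in n.
By MCT, lim_n integral(f_n) = integral(lim_n f_n) = integral(1, 0, 1) = 1.
Step 3: Verify convergence: 41/42 = 0.97619 -> 1


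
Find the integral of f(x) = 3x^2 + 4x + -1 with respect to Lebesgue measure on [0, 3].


The Lebesgue integral of a Riemann-integrable function agrees with the Riemann integral.
Antiderivative F(x) = (3/3)x^3 + (4/2)x^2 + -1x
F(3) = (3/3)*3^3 + (4/2)*3^2 + -1*3
     = (3/3)*27 + (4/2)*9 + -1*3
     = 27 + 18 + -3
     = 42
F(0) = 0.0
Integral = F(3) - F(0) = 42 - 0.0 = 42


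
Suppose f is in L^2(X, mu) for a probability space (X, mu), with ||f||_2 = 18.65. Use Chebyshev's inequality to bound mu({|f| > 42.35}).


Chebyshev/Markov inequality: mu(|f| > eps) <= (||f||_p / eps)^p
Step 1: ||f||_2 / eps = 18.65 / 42.35 = 0.440378
Step 2: Raise to power p = 2:
  (0.440378)^2 = 0.193933
Step 3: Therefore mu(|f| > 42.35) <= 0.193933


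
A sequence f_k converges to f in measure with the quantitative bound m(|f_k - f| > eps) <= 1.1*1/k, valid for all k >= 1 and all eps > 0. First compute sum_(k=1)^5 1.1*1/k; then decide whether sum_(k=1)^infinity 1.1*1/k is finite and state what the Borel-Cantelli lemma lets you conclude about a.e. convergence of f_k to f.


Step 1: List the terms 1.1*1/k for k = 1 to 5:
  k=1: 1.1
  k=2: 0.55
  k=3: 0.366667
  k=4: 0.275
  k=5: 0.22
Step 2: Partial sum = 1.1 + 0.55 + 0.366667 + 0.275 + 0.22
     = 2.511667
Step 3: The full series sum_(k>=1) 1.1*1/k diverges (harmonic series, p = 1; a nonzero constant multiple of a divergent series diverges).
Step 4: The (first) Borel-Cantelli lemma requires a summable sequence of measures, so it does not apply here;
        from this bound alone no conclusion about a.e. convergence can be drawn (convergence in measure still
        gives an a.e.-convergent subsequence, but not a.e. convergence of the whole sequence).
Conclusion: series diverges; Borel-Cantelli is inconclusive about a.e. convergence of f_k.


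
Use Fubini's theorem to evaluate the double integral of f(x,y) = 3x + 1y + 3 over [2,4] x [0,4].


By Fubini, integrate in x first, then y.
Step 1: Fix y, integrate over x in [2,4]:
  integral(3x + 1y + 3, x=2..4)
  = 3*(4^2 - 2^2)/2 + (1y + 3)*(4 - 2)
  = 18 + (1y + 3)*2
  = 18 + 2y + 6
  = 24 + 2y
Step 2: Integrate over y in [0,4]:
  integral(24 + 2y, y=0..4)
  = 24*4 + 2*(4^2 - 0^2)/2
  = 96 + 16
  = 112


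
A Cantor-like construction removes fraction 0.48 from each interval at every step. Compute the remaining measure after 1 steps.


Step 1: At each step, fraction remaining = 1 - 0.48 = 0.52
Step 2: After 1 steps, measure = (0.52)^1
Step 3: Computing the power step by step:
  After step 1: 0.52
Result = 0.52


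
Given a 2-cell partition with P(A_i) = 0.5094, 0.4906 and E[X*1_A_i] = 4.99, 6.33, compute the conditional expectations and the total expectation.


For each cell A_i: E[X|A_i] = E[X*1_A_i] / P(A_i)
Step 1: E[X|A_1] = 4.99 / 0.5094 = 9.795838
Step 2: E[X|A_2] = 6.33 / 0.4906 = 12.902568
Verification: E[X] = sum E[X*1_A_i] = 4.99 + 6.33 = 11.32


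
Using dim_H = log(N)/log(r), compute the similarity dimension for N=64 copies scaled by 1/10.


For a self-similar set with N copies scaled by 1/r:
dim_H = log(N)/log(r) = log(64)/log(10)
= 4.158883/2.302585
= 1.80618


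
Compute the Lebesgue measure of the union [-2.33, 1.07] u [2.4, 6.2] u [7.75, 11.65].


For pairwise disjoint intervals, m(union) = sum of lengths.
= (1.07 - -2.33) + (6.2 - 2.4) + (11.65 - 7.75)
= 3.4 + 3.8 + 3.9
= 11.1


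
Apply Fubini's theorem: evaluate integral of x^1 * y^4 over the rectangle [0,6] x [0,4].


By Fubini's theorem, the double integral factors as a product of single integrals:
Step 1: integral_0^6 x^1 dx = [x^2/2] from 0 to 6
     = 6^2/2 = 18
Step 2: integral_0^4 y^4 dy = [y^5/5] from 0 to 4
     = 4^5/5 = 204.8
Step 3: Double integral = 18 * 204.8 = 3686.4


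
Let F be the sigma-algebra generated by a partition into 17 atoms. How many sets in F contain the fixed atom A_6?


Each element of F is a union of some subset S of the 17 atoms.
The element contains A_6 iff A_6 is in S.
So we count subsets S of {A_1,...,A_17} with A_6 in S: choose freely among the other 16 atoms.
Count = 2^(17-1) = 2^16 = 65536.


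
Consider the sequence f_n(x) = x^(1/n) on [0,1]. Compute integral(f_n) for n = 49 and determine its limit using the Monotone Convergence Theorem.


At n = 49: f_49(x) = x^(1/49).
Step 1: integral(x^(1/49), 0, 1) = [x^(1/49+1) / (1/49+1)] from 0 to 1
     = 1 / (1/49 + 1) = 1 / ((49+1)/49) = 49/(49+1)
     = 49/50 = 0.98
Step 2: As n -> infinity, f_n(x) = x^(1/n) -> 1 for x in (0,1], and f_n is increasing in n.
By MCT, lim_n integral(f_n) = integral(lim_n f_n) = integral(1, 0, 1) = 1.
Step 3: Verify convergence: 49/50 = 0.98 -> 1


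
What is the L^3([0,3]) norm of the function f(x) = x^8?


Step 1: ||f||_3 = (integral_0^3 |x^8|^3 dx)^(1/3)
     = (integral_0^3 x^24 dx)^(1/3)
Step 2: integral_0^3 x^24 dx = [x^25/(25)] from 0 to 3 = 3^25/25
     = 847288609443/25 = 3.389154e+10
Step 3: ||f||_3 = (3.389154e+10)^(1/3) = 3236.163484
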